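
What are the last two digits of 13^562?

By repeated squaring mod 100: 13^1≡13, 13^2≡69, 13^4≡61, 13^8≡21, 13^16≡41, 13^32≡81, 13^64≡61, 13^128≡21, 13^256≡41, 13^512≡81.
562 = 2 + 16 + 32 + 512, so 13^562 ≡ 69·41·81·81 ≡ 69 (mod 100).

69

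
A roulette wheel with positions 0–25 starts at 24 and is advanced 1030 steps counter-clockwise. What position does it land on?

1030 = 39·26 + 16, so 1030 mod 26 = 16.
(24 − 16) mod 26 = 8.

8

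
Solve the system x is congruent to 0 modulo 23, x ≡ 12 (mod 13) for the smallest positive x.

207

x ≡ 12 (mod 13) gives x ∈ {12, 25, 38, 51, 64, 77, 90, 103, …}.
The first of these with x mod 23 = 0 is 207.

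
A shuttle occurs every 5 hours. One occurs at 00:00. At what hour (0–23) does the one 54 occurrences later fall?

54·5 = 270.
270 mod 24 = 6 (since 11·24 = 264).
(0 + 6) mod 24 = 6.

6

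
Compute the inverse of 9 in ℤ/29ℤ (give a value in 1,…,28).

9·13 = 117 = 4·29 + 1, so 9⁻¹ ≡ 13 (mod 29).

13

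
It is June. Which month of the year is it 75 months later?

September

75 mod 12 = 3 (since 6·12 = 72).
June + 3 months → September.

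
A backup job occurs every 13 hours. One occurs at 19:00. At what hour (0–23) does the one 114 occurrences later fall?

13

114·13 = 1482.
1482 = 61·24 + 18, so 1482 mod 24 = 18.
(19 + 18) mod 24 = 13.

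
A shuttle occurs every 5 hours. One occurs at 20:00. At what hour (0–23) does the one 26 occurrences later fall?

26·5 = 130.
Dividing 130 by 24 gives quotient 5 and remainder 10.
(20 + 10) mod 24 = 6.

6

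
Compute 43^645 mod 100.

43

Successive squares of 43 mod 100: 43^1≡43, 43^2≡49, 43^4≡1, 43^8≡1, 43^16≡1, 43^32≡1, 43^64≡1, 43^128≡1, 43^256≡1, 43^512≡1.
645 = 1 + 4 + 128 + 512, so 43^645 ≡ 43·1·1·1 ≡ 43 (mod 100).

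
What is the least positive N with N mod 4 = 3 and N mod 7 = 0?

x ≡ 3 (mod 4) gives x ∈ {3, 7}.
The first of these with x mod 7 = 0 is 7.

7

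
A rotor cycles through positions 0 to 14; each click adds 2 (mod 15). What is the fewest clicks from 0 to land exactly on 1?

8

2·8 = 16 = 1·15 + 1, so 2⁻¹ ≡ 8 (mod 15).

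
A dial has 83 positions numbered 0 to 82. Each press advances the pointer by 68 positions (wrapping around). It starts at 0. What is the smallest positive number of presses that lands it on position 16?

10

68⁻¹ ≡ 11 (mod 83) because 68·11 = 748 = 9·83 + 1.
So x ≡ 11·16 = 176 ≡ 10 (mod 83).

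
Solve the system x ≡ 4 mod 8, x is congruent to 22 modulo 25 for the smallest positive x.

172

Since 25·1 ≡ 1 (mod 8), take x = 22 + 25·((4−22)·1 mod 8) = 22 + 25·6 = 172.
Check: 172 mod 8 = 4, 172 mod 25 = 22.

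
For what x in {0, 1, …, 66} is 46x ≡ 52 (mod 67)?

46⁻¹ ≡ 51 (mod 67) because 46·51 = 2346 = 35·67 + 1.
So x ≡ 51·52 = 2652 ≡ 39 (mod 67).

39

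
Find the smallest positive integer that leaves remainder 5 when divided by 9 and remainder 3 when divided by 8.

59

Since 8·8 ≡ 1 (mod 9), take x = 3 + 8·((5−3)·8 mod 9) = 3 + 8·7 = 59.
Check: 59 mod 9 = 5, 59 mod 8 = 3.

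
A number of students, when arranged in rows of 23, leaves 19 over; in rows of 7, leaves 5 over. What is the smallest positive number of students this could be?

19

Since 7·10 ≡ 1 (mod 23), take x = 5 + 7·((19−5)·10 mod 23) = 5 + 7·2 = 19.
Check: 19 mod 23 = 19, 19 mod 7 = 5.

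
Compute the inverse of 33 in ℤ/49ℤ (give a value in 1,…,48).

3

33·3 = 99 = 2·49 + 1, so 33⁻¹ ≡ 3 (mod 49).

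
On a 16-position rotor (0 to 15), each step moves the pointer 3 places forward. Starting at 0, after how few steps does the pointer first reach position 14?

10

The inverse of 3 mod 16 is 11 (since 3·11 = 33 ≡ 1).
Multiplying both sides by 11: x ≡ 11·14 = 154 ≡ 10 (mod 16).
Check: 3·10 = 30 = 1·16 + 14.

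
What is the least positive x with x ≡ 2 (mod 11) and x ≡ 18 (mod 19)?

189

x ≡ 2 (mod 11) gives x ∈ {2, 13, 24, 35, 46, 57, 68, 79, …}.
The first of these with x mod 19 = 18 is 189.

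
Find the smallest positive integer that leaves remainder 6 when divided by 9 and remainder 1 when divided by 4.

Since 4·7 ≡ 1 (mod 9), take x = 1 + 4·((6−1)·7 mod 9) = 1 + 4·8 = 33.
Check: 33 mod 9 = 6, 33 mod 4 = 1.

33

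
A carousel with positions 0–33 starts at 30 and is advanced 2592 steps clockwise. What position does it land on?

4

2592 − 76·34 = 8, so 2592 ≡ 8 (mod 34).
(30 + 8) mod 34 = 4.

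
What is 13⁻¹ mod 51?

13·4 = 52 = 1·51 + 1, so 13⁻¹ ≡ 4 (mod 51).

4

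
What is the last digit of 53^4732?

Last digits of 3^n: 3, 9, 7, 1 (period 4).
4732 leaves remainder 0 on division by 4, so 53^4732 ends in 1.

1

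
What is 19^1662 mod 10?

The units digit of 19^n cycles with period 2: 9, 1, …
1662 mod 2 = 0, so the last digit matches 9^2 = 1.

1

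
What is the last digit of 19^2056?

1

Powers of 9 mod 10 repeat with period 2: 9, 1.
2056 mod 2 = 0, so the last digit matches 9^2 = 1.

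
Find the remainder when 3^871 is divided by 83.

36

By repeated squaring mod 83: 3^1≡3, 3^2≡9, 3^4≡81, 3^8≡4, 3^16≡16, 3^32≡7, 3^64≡49, 3^128≡77, 3^256≡36, 3^512≡51.
871 = 1 + 2 + 4 + 32 + 64 + 256 + 512, so 3^871 ≡ 3·9·81·7·49·36·51 ≡ 36 (mod 83).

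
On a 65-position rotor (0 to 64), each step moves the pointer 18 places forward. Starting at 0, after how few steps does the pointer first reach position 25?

5

The inverse of 18 mod 65 is 47 (since 18·47 = 846 ≡ 1).
So x ≡ 47·25 = 1175 ≡ 5 (mod 65).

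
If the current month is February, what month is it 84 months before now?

February

84 − 7·12 = 0, so 84 ≡ 0 (mod 12).
February − 0 months → February.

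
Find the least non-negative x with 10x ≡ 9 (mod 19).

10⁻¹ ≡ 2 (mod 19) because 10·2 = 20 = 1·19 + 1.
So x ≡ 2·9 = 18 ≡ 18 (mod 19).
Check: 10·18 = 180 = 9·19 + 9.

18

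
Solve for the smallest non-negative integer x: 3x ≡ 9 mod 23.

3

3⁻¹ ≡ 8 (mod 23) because 3·8 = 24 = 1·23 + 1.
Multiplying both sides by 8: x ≡ 8·9 = 72 ≡ 3 (mod 23).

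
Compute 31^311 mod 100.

Successive squares of 31 mod 100: 31^1≡31, 31^2≡61, 31^4≡21, 31^8≡41, 31^16≡81, 31^32≡61, 31^64≡21, 31^128≡41, 31^256≡81.
Since 311 = 1 + 2 + 4 + 16 + 32 + 256 in binary, 31^311 ≡ 31·61·21·81·61·81 ≡ 31 (mod 100).

31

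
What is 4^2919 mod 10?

The units digit of 4^n cycles with period 2: 4, 6, …
2919 leaves remainder 1 on division by 2, so 4^2919 ends in 4.

4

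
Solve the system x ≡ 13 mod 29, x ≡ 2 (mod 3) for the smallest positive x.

71

x ≡ 2 (mod 3) gives x ∈ {2, 5, 8, 11, 14, 17, 20, 23, …}.
The first of these with x mod 29 = 13 is 71.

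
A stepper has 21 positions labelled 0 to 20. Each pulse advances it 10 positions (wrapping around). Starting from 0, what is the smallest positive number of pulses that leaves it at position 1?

19

21 = 2·10 + 1
10 = 10·1 + 0
Back-substituting gives 10·19 ≡ 1 (mod 21).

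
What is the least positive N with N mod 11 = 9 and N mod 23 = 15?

130

Since 23·1 ≡ 1 (mod 11), take x = 15 + 23·((9−15)·1 mod 11) = 15 + 23·5 = 130.
Check: 130 mod 11 = 9, 130 mod 23 = 15.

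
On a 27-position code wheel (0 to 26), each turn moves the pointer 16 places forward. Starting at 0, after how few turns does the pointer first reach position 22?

The inverse of 16 mod 27 is 22 (since 16·22 = 352 ≡ 1).
So x ≡ 22·22 = 484 ≡ 25 (mod 27).

25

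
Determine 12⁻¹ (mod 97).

97 = 8·12 + 1
12 = 12·1 + 0
Back-substituting gives 12·89 ≡ 1 (mod 97).

89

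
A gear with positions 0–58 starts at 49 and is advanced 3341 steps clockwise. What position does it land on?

Dividing 3341 by 59 gives quotient 56 and remainder 37.
(49 + 37) mod 59 = 27.

27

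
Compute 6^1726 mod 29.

20

Successive squares of 6 mod 29: 6^1≡6, 6^2≡7, 6^4≡20, 6^8≡23, 6^16≡7, 6^32≡20, 6^64≡23, 6^128≡7, 6^256≡20, 6^512≡23, 6^1024≡7.
Since 1726 = 2 + 4 + 8 + 16 + 32 + 128 + 512 + 1024 in binary, 6^1726 ≡ 7·20·23·7·20·7·23·7 ≡ 20 (mod 29).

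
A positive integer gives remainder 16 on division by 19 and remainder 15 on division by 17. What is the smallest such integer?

168

x ≡ 15 (mod 17) gives x ∈ {15, 32, 49, 66, 83, 100, 117, 134, …}.
The first of these with x mod 19 = 16 is 168.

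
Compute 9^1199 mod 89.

34

By repeated squaring mod 89: 9^1≡9, 9^2≡81, 9^4≡64, 9^8≡2, 9^16≡4, 9^32≡16, 9^64≡78, 9^128≡32, 9^256≡45, 9^512≡67, 9^1024≡39.
Since 1199 = 1 + 2 + 4 + 8 + 32 + 128 + 1024 in binary, 9^1199 ≡ 9·81·64·2·16·32·39 ≡ 34 (mod 89).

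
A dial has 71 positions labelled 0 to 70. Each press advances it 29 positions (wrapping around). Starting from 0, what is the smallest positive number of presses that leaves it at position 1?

49

71 = 2·29 + 13
29 = 2·13 + 3
13 = 4·3 + 1
3 = 3·1 + 0
Back-substituting gives 29·49 ≡ 1 (mod 71).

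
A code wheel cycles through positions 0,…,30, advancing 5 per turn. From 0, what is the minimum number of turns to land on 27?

24

5⁻¹ ≡ 25 (mod 31) because 5·25 = 125 = 4·31 + 1.
So x ≡ 25·27 = 675 ≡ 24 (mod 31).
Check: 5·24 = 120 = 3·31 + 27.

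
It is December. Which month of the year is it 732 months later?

732 = 61·12 + 0, so 732 mod 12 = 0.
December + 0 months → December.

December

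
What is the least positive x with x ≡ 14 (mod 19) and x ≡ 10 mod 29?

242

x ≡ 14 (mod 19) gives x ∈ {14, 33, 52, 71, 90, 109, 128, 147, …}.
The first of these with x mod 29 = 10 is 242.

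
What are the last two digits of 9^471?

Successive squares of 9 mod 100: 9^1≡9, 9^2≡81, 9^4≡61, 9^8≡21, 9^16≡41, 9^32≡81, 9^64≡61, 9^128≡21, 9^256≡41.
Since 471 = 1 + 2 + 4 + 16 + 64 + 128 + 256 in binary, 9^471 ≡ 9·81·61·41·61·21·41 ≡ 9 (mod 100).

09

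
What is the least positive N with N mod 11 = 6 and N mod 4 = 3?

x ≡ 3 (mod 4) gives x ∈ {3, 7, 11, 15, 19, 23, 27, 31, …}.
The first of these with x mod 11 = 6 is 39.

39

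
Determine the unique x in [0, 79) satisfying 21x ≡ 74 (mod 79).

75

The inverse of 21 mod 79 is 64 (since 21·64 = 1344 ≡ 1).
So x ≡ 64·74 = 4736 ≡ 75 (mod 79).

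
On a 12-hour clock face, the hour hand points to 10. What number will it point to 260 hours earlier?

2

260 mod 12 = 8 (since 21·12 = 252).
10 − 8 → 2 on a 12-hour dial.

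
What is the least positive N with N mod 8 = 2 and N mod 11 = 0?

66

Since 11·3 ≡ 1 (mod 8), take x = 0 + 11·((2−0)·3 mod 8) = 0 + 11·6 = 66.
Check: 66 mod 8 = 2, 66 mod 11 = 0.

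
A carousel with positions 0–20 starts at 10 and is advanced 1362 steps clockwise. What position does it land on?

7

1362 mod 21 = 18 (since 64·21 = 1344).
(10 + 18) mod 21 = 7.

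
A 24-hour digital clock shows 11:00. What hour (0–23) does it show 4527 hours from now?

4527 mod 24 = 15 (since 188·24 = 4512).
(11 + 15) mod 24 = 2.

2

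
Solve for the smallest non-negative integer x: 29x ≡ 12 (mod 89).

71

29⁻¹ ≡ 43 (mod 89) because 29·43 = 1247 = 14·89 + 1.
Multiplying both sides by 43: x ≡ 43·12 = 516 ≡ 71 (mod 89).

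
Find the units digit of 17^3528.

Last digits of 7^n: 7, 9, 3, 1 (period 4).
3528 mod 4 = 0, so the last digit matches 7^4 = 1.

1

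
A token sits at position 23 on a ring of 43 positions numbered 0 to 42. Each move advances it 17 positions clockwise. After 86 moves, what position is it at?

23

86·17 = 1462.
1462 − 34·43 = 0, so 1462 ≡ 0 (mod 43).
(23 + 0) mod 43 = 23.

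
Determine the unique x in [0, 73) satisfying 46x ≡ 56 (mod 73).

The inverse of 46 mod 73 is 27 (since 46·27 = 1242 ≡ 1).
So x ≡ 27·56 = 1512 ≡ 52 (mod 73).

52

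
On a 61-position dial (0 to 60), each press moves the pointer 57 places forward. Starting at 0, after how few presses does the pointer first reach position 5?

The inverse of 57 mod 61 is 15 (since 57·15 = 855 ≡ 1).
So x ≡ 15·5 = 75 ≡ 14 (mod 61).
Check: 57·14 = 798 = 13·61 + 5.

14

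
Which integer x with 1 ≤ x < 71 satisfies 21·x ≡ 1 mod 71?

71 = 3·21 + 8
21 = 2·8 + 5
8 = 1·5 + 3
5 = 1·3 + 2
3 = 1·2 + 1
2 = 2·1 + 0
Back-substituting gives 21·44 ≡ 1 (mod 71).

44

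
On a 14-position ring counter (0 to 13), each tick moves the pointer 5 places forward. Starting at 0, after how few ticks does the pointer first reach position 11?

5

The inverse of 5 mod 14 is 3 (since 5·3 = 15 ≡ 1).
Multiplying both sides by 3: x ≡ 3·11 = 33 ≡ 5 (mod 14).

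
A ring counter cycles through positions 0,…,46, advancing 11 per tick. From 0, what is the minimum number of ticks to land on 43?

21

11⁻¹ ≡ 30 (mod 47) because 11·30 = 330 = 7·47 + 1.
Multiplying both sides by 30: x ≡ 30·43 = 1290 ≡ 21 (mod 47).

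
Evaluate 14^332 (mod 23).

By repeated squaring mod 23: 14^1≡14, 14^2≡12, 14^4≡6, 14^8≡13, 14^16≡8, 14^32≡18, 14^64≡2, 14^128≡4, 14^256≡16.
332 = 4 + 8 + 64 + 256, so 14^332 ≡ 6·13·2·16 ≡ 12 (mod 23).

12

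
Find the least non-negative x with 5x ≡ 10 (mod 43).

The inverse of 5 mod 43 is 26 (since 5·26 = 130 ≡ 1).
Multiplying both sides by 26: x ≡ 26·10 = 260 ≡ 2 (mod 43).

2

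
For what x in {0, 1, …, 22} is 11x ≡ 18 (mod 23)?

10

The inverse of 11 mod 23 is 21 (since 11·21 = 231 ≡ 1).
Multiplying both sides by 21: x ≡ 21·18 = 378 ≡ 10 (mod 23).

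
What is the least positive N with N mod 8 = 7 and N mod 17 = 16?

135

x ≡ 7 (mod 8) gives x ∈ {7, 15, 23, 31, 39, 47, 55, 63, …}.
The first of these with x mod 17 = 16 is 135.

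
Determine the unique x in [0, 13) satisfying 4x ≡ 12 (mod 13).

3

4⁻¹ ≡ 10 (mod 13) because 4·10 = 40 = 3·13 + 1.
So x ≡ 10·12 = 120 ≡ 3 (mod 13).
Check: 4·3 = 12 = 0·13 + 12.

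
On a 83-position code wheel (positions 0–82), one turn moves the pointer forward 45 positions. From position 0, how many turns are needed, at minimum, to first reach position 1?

24

45·24 = 1080 = 13·83 + 1, so 45⁻¹ ≡ 24 (mod 83).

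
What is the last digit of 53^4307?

7

Powers of 3 mod 10 repeat with period 4: 3, 9, 7, 1.
4307 leaves remainder 3 on division by 4, so 53^4307 ends in 7.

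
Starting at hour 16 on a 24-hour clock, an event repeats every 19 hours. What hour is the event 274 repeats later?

274·19 = 5206.
5206 − 216·24 = 22, so 5206 ≡ 22 (mod 24).
(16 + 22) mod 24 = 14.

14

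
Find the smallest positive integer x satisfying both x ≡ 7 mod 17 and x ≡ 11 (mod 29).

x ≡ 7 (mod 17) gives x ∈ {7, 24, 41, 58, 75, 92, 109, 126, …}.
The first of these with x mod 29 = 11 is 330.

330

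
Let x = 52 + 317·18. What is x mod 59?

35

317·18 = 5706.
5706 mod 59 = 42 (since 96·59 = 5664).
(52 + 42) mod 59 = 35.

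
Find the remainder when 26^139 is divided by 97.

By repeated squaring mod 97: 26^1≡26, 26^2≡94, 26^4≡9, 26^8≡81, 26^16≡62, 26^32≡61, 26^64≡35, 26^128≡61.
Since 139 = 1 + 2 + 8 + 128 in binary, 26^139 ≡ 26·94·81·61 ≡ 80 (mod 97).

80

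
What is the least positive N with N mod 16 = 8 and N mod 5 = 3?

8

x ≡ 3 (mod 5) gives x ∈ {3, 8}.
The first of these with x mod 16 = 8 is 8.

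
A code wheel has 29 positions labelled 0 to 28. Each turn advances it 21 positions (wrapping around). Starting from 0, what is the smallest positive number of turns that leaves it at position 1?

29 = 1·21 + 8
21 = 2·8 + 5
8 = 1·5 + 3
5 = 1·3 + 2
3 = 1·2 + 1
2 = 2·1 + 0
Back-substituting gives 21·18 ≡ 1 (mod 29).

18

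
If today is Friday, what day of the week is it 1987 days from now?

1987 = 283·7 + 6, so 1987 mod 7 = 6.
Friday + 6 days → Thursday.

Thursday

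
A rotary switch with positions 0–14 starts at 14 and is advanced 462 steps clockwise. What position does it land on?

11

462 − 30·15 = 12, so 462 ≡ 12 (mod 15).
(14 + 12) mod 15 = 11.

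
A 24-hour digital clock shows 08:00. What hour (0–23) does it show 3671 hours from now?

7

3671 mod 24 = 23 (since 152·24 = 3648).
(8 + 23) mod 24 = 7.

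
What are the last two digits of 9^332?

81

Successive squares of 9 mod 100: 9^1≡9, 9^2≡81, 9^4≡61, 9^8≡21, 9^16≡41, 9^32≡81, 9^64≡61, 9^128≡21, 9^256≡41.
332 = 4 + 8 + 64 + 256, so 9^332 ≡ 61·21·61·41 ≡ 81 (mod 100).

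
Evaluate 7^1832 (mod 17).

Successive squares of 7 mod 17: 7^1≡7, 7^2≡15, 7^4≡4, 7^8≡16, 7^16≡1, 7^32≡1, 7^64≡1, 7^128≡1, 7^256≡1, 7^512≡1, 7^1024≡1.
1832 = 8 + 32 + 256 + 512 + 1024, so 7^1832 ≡ 16·1·1·1·1 ≡ 16 (mod 17).

16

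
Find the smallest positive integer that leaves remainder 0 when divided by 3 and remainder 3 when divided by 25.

Since 25·1 ≡ 1 (mod 3), take x = 3 + 25·((0−3)·1 mod 3) = 3 + 25·0 = 3.
Check: 3 mod 3 = 0, 3 mod 25 = 3.

3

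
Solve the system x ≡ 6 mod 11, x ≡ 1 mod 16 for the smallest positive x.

x ≡ 6 (mod 11) gives x ∈ {6, 17}.
The first of these with x mod 16 = 1 is 17.

17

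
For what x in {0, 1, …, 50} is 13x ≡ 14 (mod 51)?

The inverse of 13 mod 51 is 4 (since 13·4 = 52 ≡ 1).
Multiplying both sides by 4: x ≡ 4·14 = 56 ≡ 5 (mod 51).

5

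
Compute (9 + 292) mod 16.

292 = 18·16 + 4, so 292 mod 16 = 4.
(9 + 4) mod 16 = 13.

13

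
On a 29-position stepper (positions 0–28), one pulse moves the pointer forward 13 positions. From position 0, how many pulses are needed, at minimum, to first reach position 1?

9

29 = 2·13 + 3
13 = 4·3 + 1
3 = 3·1 + 0
Back-substituting gives 13·9 ≡ 1 (mod 29).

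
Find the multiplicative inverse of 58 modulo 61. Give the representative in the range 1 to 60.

20

58·20 = 1160 = 19·61 + 1, so 58⁻¹ ≡ 20 (mod 61).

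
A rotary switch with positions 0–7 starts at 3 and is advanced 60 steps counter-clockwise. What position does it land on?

60 = 7·8 + 4, so 60 mod 8 = 4.
(3 − 4) mod 8 = 7.

7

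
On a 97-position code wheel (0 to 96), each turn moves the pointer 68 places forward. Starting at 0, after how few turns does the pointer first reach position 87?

68⁻¹ ≡ 10 (mod 97) because 68·10 = 680 = 7·97 + 1.
So x ≡ 10·87 = 870 ≡ 94 (mod 97).
Check: 68·94 = 6392 = 65·97 + 87.

94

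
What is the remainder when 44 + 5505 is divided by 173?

13

Dividing 5505 by 173 gives quotient 31 and remainder 142.
(44 + 142) mod 173 = 13.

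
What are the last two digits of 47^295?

43

Successive squares of 47 mod 100: 47^1≡47, 47^2≡9, 47^4≡81, 47^8≡61, 47^16≡21, 47^32≡41, 47^64≡81, 47^128≡61, 47^256≡21.
295 = 1 + 2 + 4 + 32 + 256, so 47^295 ≡ 47·9·81·41·21 ≡ 43 (mod 100).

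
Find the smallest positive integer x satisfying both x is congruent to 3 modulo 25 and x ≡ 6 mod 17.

278

x ≡ 6 (mod 17) gives x ∈ {6, 23, 40, 57, 74, 91, 108, 125, …}.
The first of these with x mod 25 = 3 is 278.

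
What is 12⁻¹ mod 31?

13

31 = 2·12 + 7
12 = 1·7 + 5
7 = 1·5 + 2
5 = 2·2 + 1
2 = 2·1 + 0
Back-substituting gives 12·13 ≡ 1 (mod 31).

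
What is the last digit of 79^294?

Powers of 9 mod 10 repeat with period 2: 9, 1.
294 mod 2 = 0, so the last digit matches 9^2 = 1.

1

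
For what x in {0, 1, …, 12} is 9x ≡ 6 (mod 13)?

5

9⁻¹ ≡ 3 (mod 13) because 9·3 = 27 = 2·13 + 1.
Multiplying both sides by 3: x ≡ 3·6 = 18 ≡ 5 (mod 13).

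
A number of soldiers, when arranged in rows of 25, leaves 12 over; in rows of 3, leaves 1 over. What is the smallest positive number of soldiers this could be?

37

x ≡ 1 (mod 3) gives x ∈ {1, 4, 7, 10, 13, 16, 19, 22, …}.
The first of these with x mod 25 = 12 is 37.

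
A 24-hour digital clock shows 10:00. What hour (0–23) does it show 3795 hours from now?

13

Dividing 3795 by 24 gives quotient 158 and remainder 3.
(10 + 3) mod 24 = 13.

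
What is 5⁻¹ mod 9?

9 = 1·5 + 4
5 = 1·4 + 1
4 = 4·1 + 0
Back-substituting gives 5·2 ≡ 1 (mod 9).

2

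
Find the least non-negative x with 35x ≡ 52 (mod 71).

The inverse of 35 mod 71 is 69 (since 35·69 = 2415 ≡ 1).
So x ≡ 69·52 = 3588 ≡ 38 (mod 71).

38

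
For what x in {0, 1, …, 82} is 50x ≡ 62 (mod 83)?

The inverse of 50 mod 83 is 5 (since 50·5 = 250 ≡ 1).
Multiplying both sides by 5: x ≡ 5·62 = 310 ≡ 61 (mod 83).

61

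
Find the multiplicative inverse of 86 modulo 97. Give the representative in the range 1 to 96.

44

97 = 1·86 + 11
86 = 7·11 + 9
11 = 1·9 + 2
9 = 4·2 + 1
2 = 2·1 + 0
Back-substituting gives 86·44 ≡ 1 (mod 97).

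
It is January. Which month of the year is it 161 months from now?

June

161 − 13·12 = 5, so 161 ≡ 5 (mod 12).
January + 5 months → June.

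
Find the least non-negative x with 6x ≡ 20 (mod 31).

The inverse of 6 mod 31 is 26 (since 6·26 = 156 ≡ 1).
So x ≡ 26·20 = 520 ≡ 24 (mod 31).
Check: 6·24 = 144 = 4·31 + 20.

24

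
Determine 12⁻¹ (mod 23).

2

23 = 1·12 + 11
12 = 1·11 + 1
11 = 11·1 + 0
Back-substituting gives 12·2 ≡ 1 (mod 23).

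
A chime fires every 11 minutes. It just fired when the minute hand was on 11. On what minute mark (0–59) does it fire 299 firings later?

0

299·11 = 3289.
3289 = 54·60 + 49, so 3289 mod 60 = 49.
(11 + 49) mod 60 = 0.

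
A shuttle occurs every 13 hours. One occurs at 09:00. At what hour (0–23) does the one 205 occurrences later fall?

10

205·13 = 2665.
2665 = 111·24 + 1, so 2665 mod 24 = 1.
(9 + 1) mod 24 = 10.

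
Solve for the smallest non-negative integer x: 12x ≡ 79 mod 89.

14

12⁻¹ ≡ 52 (mod 89) because 12·52 = 624 = 7·89 + 1.
So x ≡ 52·79 = 4108 ≡ 14 (mod 89).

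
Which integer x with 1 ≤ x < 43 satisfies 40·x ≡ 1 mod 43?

14

43 = 1·40 + 3
40 = 13·3 + 1
3 = 3·1 + 0
Back-substituting gives 40·14 ≡ 1 (mod 43).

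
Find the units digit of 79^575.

Powers of 9 mod 10 repeat with period 2: 9, 1.
575 leaves remainder 1 on division by 2, so 79^575 ends in 9.

9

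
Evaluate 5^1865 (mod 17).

12

Square-and-reduce mod 17: 5^1≡5, 5^2≡8, 5^4≡13, 5^8≡16, 5^16≡1, 5^32≡1, 5^64≡1, 5^128≡1, 5^256≡1, 5^512≡1, 5^1024≡1.
1865 = 1 + 8 + 64 + 256 + 512 + 1024, so 5^1865 ≡ 5·16·1·1·1·1 ≡ 12 (mod 17).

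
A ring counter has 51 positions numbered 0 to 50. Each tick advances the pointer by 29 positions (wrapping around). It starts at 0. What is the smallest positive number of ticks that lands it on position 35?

10

The inverse of 29 mod 51 is 44 (since 29·44 = 1276 ≡ 1).
Multiplying both sides by 44: x ≡ 44·35 = 1540 ≡ 10 (mod 51).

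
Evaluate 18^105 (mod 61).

50

Successive squares of 18 mod 61: 18^1≡18, 18^2≡19, 18^4≡56, 18^8≡25, 18^16≡15, 18^32≡42, 18^64≡56.
Since 105 = 1 + 8 + 32 + 64 in binary, 18^105 ≡ 18·25·42·56 ≡ 50 (mod 61).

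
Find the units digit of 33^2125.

Last digits of 3^n: 3, 9, 7, 1 (period 4).
2125 leaves remainder 1 on division by 4, so 33^2125 ends in 3.

3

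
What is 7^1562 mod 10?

Powers of 7 mod 10 repeat with period 4: 7, 9, 3, 1.
1562 leaves remainder 2 on division by 4, so 7^1562 ends in 9.

9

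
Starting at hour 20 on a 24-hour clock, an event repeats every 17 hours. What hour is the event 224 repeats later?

12

224·17 = 3808.
Dividing 3808 by 24 gives quotient 158 and remainder 16.
(20 + 16) mod 24 = 12.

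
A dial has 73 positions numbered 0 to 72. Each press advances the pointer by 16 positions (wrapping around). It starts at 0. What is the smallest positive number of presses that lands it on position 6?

46

16⁻¹ ≡ 32 (mod 73) because 16·32 = 512 = 7·73 + 1.
Multiplying both sides by 32: x ≡ 32·6 = 192 ≡ 46 (mod 73).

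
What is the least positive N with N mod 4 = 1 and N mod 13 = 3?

29

Since 13·1 ≡ 1 (mod 4), take x = 3 + 13·((1−3)·1 mod 4) = 3 + 13·2 = 29.
Check: 29 mod 4 = 1, 29 mod 13 = 3.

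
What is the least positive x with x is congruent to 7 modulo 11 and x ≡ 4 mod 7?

x ≡ 4 (mod 7) gives x ∈ {4, 11, 18}.
The first of these with x mod 11 = 7 is 18.

18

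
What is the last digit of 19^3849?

9

Last digits of 9^n: 9, 1 (period 2).
3849 leaves remainder 1 on division by 2, so 19^3849 ends in 9.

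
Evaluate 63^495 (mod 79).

27

Successive squares of 63 mod 79: 63^1≡63, 63^2≡19, 63^4≡45, 63^8≡50, 63^16≡51, 63^32≡73, 63^64≡36, 63^128≡32, 63^256≡76.
495 = 1 + 2 + 4 + 8 + 32 + 64 + 128 + 256, so 63^495 ≡ 63·19·45·50·73·36·32·76 ≡ 27 (mod 79).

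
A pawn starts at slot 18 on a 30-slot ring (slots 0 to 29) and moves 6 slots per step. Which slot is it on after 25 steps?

18

25·6 = 150.
Dividing 150 by 30 gives quotient 5 and remainder 0.
(18 + 0) mod 30 = 18.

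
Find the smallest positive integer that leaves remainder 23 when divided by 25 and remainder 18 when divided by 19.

x ≡ 18 (mod 19) gives x ∈ {18, 37, 56, 75, 94, 113, 132, 151, …}.
The first of these with x mod 25 = 23 is 398.

398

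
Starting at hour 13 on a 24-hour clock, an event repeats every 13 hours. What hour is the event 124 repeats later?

17

124·13 = 1612.
1612 = 67·24 + 4, so 1612 mod 24 = 4.
(13 + 4) mod 24 = 17.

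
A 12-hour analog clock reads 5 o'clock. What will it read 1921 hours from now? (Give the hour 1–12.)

1921 − 160·12 = 1, so 1921 ≡ 1 (mod 12).
5 + 1 → 6 on a 12-hour dial.

6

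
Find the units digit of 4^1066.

Powers of 4 mod 10 repeat with period 2: 4, 6.
1066 mod 2 = 0, so the last digit matches 4^2 = 6.

6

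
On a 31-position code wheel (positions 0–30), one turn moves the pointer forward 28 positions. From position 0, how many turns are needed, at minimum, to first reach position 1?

31 = 1·28 + 3
28 = 9·3 + 1
3 = 3·1 + 0
Back-substituting gives 28·10 ≡ 1 (mod 31).

10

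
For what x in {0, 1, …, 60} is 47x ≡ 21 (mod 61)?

The inverse of 47 mod 61 is 13 (since 47·13 = 611 ≡ 1).
Multiplying both sides by 13: x ≡ 13·21 = 273 ≡ 29 (mod 61).

29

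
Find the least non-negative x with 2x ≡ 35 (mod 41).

38

2⁻¹ ≡ 21 (mod 41) because 2·21 = 42 = 1·41 + 1.
Multiplying both sides by 21: x ≡ 21·35 = 735 ≡ 38 (mod 41).
Check: 2·38 = 76 = 1·41 + 35.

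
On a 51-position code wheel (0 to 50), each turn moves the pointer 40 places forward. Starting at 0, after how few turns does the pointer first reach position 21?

12

40⁻¹ ≡ 37 (mod 51) because 40·37 = 1480 = 29·51 + 1.
So x ≡ 37·21 = 777 ≡ 12 (mod 51).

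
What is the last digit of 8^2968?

6

Powers of 8 mod 10 repeat with period 4: 8, 4, 2, 6.
2968 mod 4 = 0, so the last digit matches 8^4 = 6.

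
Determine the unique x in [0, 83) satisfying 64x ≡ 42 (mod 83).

The inverse of 64 mod 83 is 48 (since 64·48 = 3072 ≡ 1).
So x ≡ 48·42 = 2016 ≡ 24 (mod 83).

24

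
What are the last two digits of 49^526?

01

Square-and-reduce mod 100: 49^1≡49, 49^2≡1, 49^4≡1, 49^8≡1, 49^16≡1, 49^32≡1, 49^64≡1, 49^128≡1, 49^256≡1, 49^512≡1.
Since 526 = 2 + 4 + 8 + 512 in binary, 49^526 ≡ 1·1·1·1 ≡ 1 (mod 100).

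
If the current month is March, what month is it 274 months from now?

274 = 22·12 + 10, so 274 mod 12 = 10.
March + 10 months → January.

January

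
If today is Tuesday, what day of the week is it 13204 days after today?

Thursday

Dividing 13204 by 7 gives quotient 1886 and remainder 2.
Tuesday + 2 days → Thursday.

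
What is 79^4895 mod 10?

Last digits of 9^n: 9, 1 (period 2).
4895 mod 2 = 1, so the last digit matches 9^1 = 9.

9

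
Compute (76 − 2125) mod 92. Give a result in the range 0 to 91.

2125 mod 92 = 9 (since 23·92 = 2116).
(76 − 9) mod 92 = 67.

67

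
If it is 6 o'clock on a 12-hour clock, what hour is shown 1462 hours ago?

8

Dividing 1462 by 12 gives quotient 121 and remainder 10.
6 − 10 → 8 on a 12-hour dial.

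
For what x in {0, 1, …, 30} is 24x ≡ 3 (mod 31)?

4

24⁻¹ ≡ 22 (mod 31) because 24·22 = 528 = 17·31 + 1.
Multiplying both sides by 22: x ≡ 22·3 = 66 ≡ 4 (mod 31).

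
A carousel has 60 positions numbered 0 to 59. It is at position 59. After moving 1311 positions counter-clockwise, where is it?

1311 = 21·60 + 51, so 1311 mod 60 = 51.
(59 − 51) mod 60 = 8.

8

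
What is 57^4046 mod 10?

9

Powers of 7 mod 10 repeat with period 4: 7, 9, 3, 1.
4046 leaves remainder 2 on division by 4, so 57^4046 ends in 9.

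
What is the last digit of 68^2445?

8

The units digit of 68^n cycles with period 4: 8, 4, 2, 6, …
2445 leaves remainder 1 on division by 4, so 68^2445 ends in 8.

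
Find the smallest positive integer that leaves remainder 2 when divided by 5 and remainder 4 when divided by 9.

x ≡ 2 (mod 5) gives x ∈ {2, 7, 12, 17, 22}.
The first of these with x mod 9 = 4 is 22.

22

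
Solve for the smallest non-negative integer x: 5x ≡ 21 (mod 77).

The inverse of 5 mod 77 is 31 (since 5·31 = 155 ≡ 1).
So x ≡ 31·21 = 651 ≡ 35 (mod 77).

35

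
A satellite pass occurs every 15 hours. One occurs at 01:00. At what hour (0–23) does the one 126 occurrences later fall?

126·15 = 1890.
1890 − 78·24 = 18, so 1890 ≡ 18 (mod 24).
(1 + 18) mod 24 = 19.

19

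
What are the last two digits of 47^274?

Successive squares of 47 mod 100: 47^1≡47, 47^2≡9, 47^4≡81, 47^8≡61, 47^16≡21, 47^32≡41, 47^64≡81, 47^128≡61, 47^256≡21.
Since 274 = 2 + 16 + 256 in binary, 47^274 ≡ 9·21·21 ≡ 69 (mod 100).

69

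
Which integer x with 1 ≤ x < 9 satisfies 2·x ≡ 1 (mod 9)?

9 = 4·2 + 1
2 = 2·1 + 0
Back-substituting gives 2·5 ≡ 1 (mod 9).

5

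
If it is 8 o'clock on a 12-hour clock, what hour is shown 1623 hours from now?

1623 − 135·12 = 3, so 1623 ≡ 3 (mod 12).
8 + 3 → 11 on a 12-hour dial.

11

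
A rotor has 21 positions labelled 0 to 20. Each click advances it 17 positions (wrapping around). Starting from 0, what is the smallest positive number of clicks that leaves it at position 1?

5

17·5 = 85 = 4·21 + 1, so 17⁻¹ ≡ 5 (mod 21).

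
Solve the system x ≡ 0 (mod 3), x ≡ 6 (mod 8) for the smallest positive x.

6

x ≡ 0 (mod 3) gives x ∈ {0, 3, 6}.
The first of these with x mod 8 = 6 is 6.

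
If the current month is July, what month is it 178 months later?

May

178 mod 12 = 10 (since 14·12 = 168).
July + 10 months → May.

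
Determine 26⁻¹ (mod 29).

29 = 1·26 + 3
26 = 8·3 + 2
3 = 1·2 + 1
2 = 2·1 + 0
Back-substituting gives 26·19 ≡ 1 (mod 29).

19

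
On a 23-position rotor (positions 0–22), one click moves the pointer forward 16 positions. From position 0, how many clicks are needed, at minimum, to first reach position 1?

13

23 = 1·16 + 7
16 = 2·7 + 2
7 = 3·2 + 1
2 = 2·1 + 0
Back-substituting gives 16·13 ≡ 1 (mod 23).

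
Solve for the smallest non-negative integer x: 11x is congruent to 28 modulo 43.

26

11⁻¹ ≡ 4 (mod 43) because 11·4 = 44 = 1·43 + 1.
Multiplying both sides by 4: x ≡ 4·28 = 112 ≡ 26 (mod 43).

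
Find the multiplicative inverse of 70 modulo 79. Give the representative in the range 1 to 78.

79 = 1·70 + 9
70 = 7·9 + 7
9 = 1·7 + 2
7 = 3·2 + 1
2 = 2·1 + 0
Back-substituting gives 70·35 ≡ 1 (mod 79).

35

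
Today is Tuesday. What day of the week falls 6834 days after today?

Thursday

6834 − 976·7 = 2, so 6834 ≡ 2 (mod 7).
Tuesday + 2 days → Thursday.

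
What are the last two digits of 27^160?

01

Successive squares of 27 mod 100: 27^1≡27, 27^2≡29, 27^4≡41, 27^8≡81, 27^16≡61, 27^32≡21, 27^64≡41, 27^128≡81.
160 = 32 + 128, so 27^160 ≡ 21·81 ≡ 1 (mod 100).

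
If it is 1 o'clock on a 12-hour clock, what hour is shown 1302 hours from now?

7

1302 = 108·12 + 6, so 1302 mod 12 = 6.
1 + 6 → 7 on a 12-hour dial.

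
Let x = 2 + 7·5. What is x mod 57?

7·5 = 35.
35 = 0·57 + 35, so 35 mod 57 = 35.
(2 + 35) mod 57 = 37.

37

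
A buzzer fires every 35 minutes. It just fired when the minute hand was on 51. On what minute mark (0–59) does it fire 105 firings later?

6

105·35 = 3675.
3675 − 61·60 = 15, so 3675 ≡ 15 (mod 60).
(51 + 15) mod 60 = 6.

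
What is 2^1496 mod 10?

6

Last digits of 2^n: 2, 4, 8, 6 (period 4).
1496 mod 4 = 0, so the last digit matches 2^4 = 6.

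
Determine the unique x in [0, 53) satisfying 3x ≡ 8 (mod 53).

38

The inverse of 3 mod 53 is 18 (since 3·18 = 54 ≡ 1).
Multiplying both sides by 18: x ≡ 18·8 = 144 ≡ 38 (mod 53).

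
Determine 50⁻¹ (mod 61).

11

61 = 1·50 + 11
50 = 4·11 + 6
11 = 1·6 + 5
6 = 1·5 + 1
5 = 5·1 + 0
Back-substituting gives 50·11 ≡ 1 (mod 61).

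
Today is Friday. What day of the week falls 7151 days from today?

Dividing 7151 by 7 gives quotient 1021 and remainder 4.
Friday + 4 days → Tuesday.

Tuesday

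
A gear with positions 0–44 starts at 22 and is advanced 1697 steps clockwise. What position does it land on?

1697 = 37·45 + 32, so 1697 mod 45 = 32.
(22 + 32) mod 45 = 9.

9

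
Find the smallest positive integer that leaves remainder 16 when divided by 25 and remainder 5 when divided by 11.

16

x ≡ 5 (mod 11) gives x ∈ {5, 16}.
The first of these with x mod 25 = 16 is 16.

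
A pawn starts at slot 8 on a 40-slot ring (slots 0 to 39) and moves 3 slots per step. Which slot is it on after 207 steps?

207·3 = 621.
621 = 15·40 + 21, so 621 mod 40 = 21.
(8 + 21) mod 40 = 29.

29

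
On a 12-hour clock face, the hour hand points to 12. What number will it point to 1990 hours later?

10

Dividing 1990 by 12 gives quotient 165 and remainder 10.
12 + 10 → 10 on a 12-hour dial.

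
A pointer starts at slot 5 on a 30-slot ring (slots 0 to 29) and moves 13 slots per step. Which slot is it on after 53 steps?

4

53·13 = 689.
689 = 22·30 + 29, so 689 mod 30 = 29.
(5 + 29) mod 30 = 4.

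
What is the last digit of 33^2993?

Powers of 3 mod 10 repeat with period 4: 3, 9, 7, 1.
2993 mod 4 = 1, so the last digit matches 3^1 = 3.

3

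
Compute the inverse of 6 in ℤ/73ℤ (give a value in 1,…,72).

73 = 12·6 + 1
6 = 6·1 + 0
Back-substituting gives 6·61 ≡ 1 (mod 73).

61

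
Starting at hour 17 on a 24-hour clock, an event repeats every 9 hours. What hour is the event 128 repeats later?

17

128·9 = 1152.
1152 = 48·24 + 0, so 1152 mod 24 = 0.
(17 + 0) mod 24 = 17.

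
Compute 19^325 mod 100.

99

Successive squares of 19 mod 100: 19^1≡19, 19^2≡61, 19^4≡21, 19^8≡41, 19^16≡81, 19^32≡61, 19^64≡21, 19^128≡41, 19^256≡81.
Since 325 = 1 + 4 + 64 + 256 in binary, 19^325 ≡ 19·21·21·81 ≡ 99 (mod 100).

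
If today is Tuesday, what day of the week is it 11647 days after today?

Monday

11647 mod 7 = 6 (since 1663·7 = 11641).
Tuesday + 6 days → Monday.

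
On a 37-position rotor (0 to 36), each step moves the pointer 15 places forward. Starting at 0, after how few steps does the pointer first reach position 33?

17

15⁻¹ ≡ 5 (mod 37) because 15·5 = 75 = 2·37 + 1.
So x ≡ 5·33 = 165 ≡ 17 (mod 37).
Check: 15·17 = 255 = 6·37 + 33.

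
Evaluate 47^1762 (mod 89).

By repeated squaring mod 89: 47^1≡47, 47^2≡73, 47^4≡78, 47^8≡32, 47^16≡45, 47^32≡67, 47^64≡39, 47^128≡8, 47^256≡64, 47^512≡2, 47^1024≡4.
1762 = 2 + 32 + 64 + 128 + 512 + 1024, so 47^1762 ≡ 73·67·39·8·2·4 ≡ 73 (mod 89).

73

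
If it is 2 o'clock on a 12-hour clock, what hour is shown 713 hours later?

7

713 mod 12 = 5 (since 59·12 = 708).
2 + 5 → 7 on a 12-hour dial.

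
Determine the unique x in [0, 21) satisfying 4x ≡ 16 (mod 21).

4⁻¹ ≡ 16 (mod 21) because 4·16 = 64 = 3·21 + 1.
So x ≡ 16·16 = 256 ≡ 4 (mod 21).
Check: 4·4 = 16 = 0·21 + 16.

4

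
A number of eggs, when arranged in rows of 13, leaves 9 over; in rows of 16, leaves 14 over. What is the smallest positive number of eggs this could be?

126

x ≡ 9 (mod 13) gives x ∈ {9, 22, 35, 48, 61, 74, 87, 100, …}.
The first of these with x mod 16 = 14 is 126.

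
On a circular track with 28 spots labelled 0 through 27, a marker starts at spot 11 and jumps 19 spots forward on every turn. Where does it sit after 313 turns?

22

313·19 = 5947.
Dividing 5947 by 28 gives quotient 212 and remainder 11.
(11 + 11) mod 28 = 22.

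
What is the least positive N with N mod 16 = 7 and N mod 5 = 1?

71

x ≡ 1 (mod 5) gives x ∈ {1, 6, 11, 16, 21, 26, 31, 36, …}.
The first of these with x mod 16 = 7 is 71.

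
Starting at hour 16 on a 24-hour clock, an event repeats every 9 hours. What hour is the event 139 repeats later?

19

139·9 = 1251.
1251 − 52·24 = 3, so 1251 ≡ 3 (mod 24).
(16 + 3) mod 24 = 19.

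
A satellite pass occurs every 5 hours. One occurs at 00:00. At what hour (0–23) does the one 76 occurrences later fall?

20

76·5 = 380.
380 mod 24 = 20 (since 15·24 = 360).
(0 + 20) mod 24 = 20.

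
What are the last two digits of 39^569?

By repeated squaring mod 100: 39^1≡39, 39^2≡21, 39^4≡41, 39^8≡81, 39^16≡61, 39^32≡21, 39^64≡41, 39^128≡81, 39^256≡61, 39^512≡21.
569 = 1 + 8 + 16 + 32 + 512, so 39^569 ≡ 39·81·61·21·21 ≡ 59 (mod 100).

59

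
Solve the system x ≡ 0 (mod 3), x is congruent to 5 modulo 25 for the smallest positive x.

x ≡ 0 (mod 3) gives x ∈ {0, 3, 6, 9, 12, 15, 18, 21, …}.
The first of these with x mod 25 = 5 is 30.

30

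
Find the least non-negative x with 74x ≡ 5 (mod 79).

74⁻¹ ≡ 63 (mod 79) because 74·63 = 4662 = 59·79 + 1.
So x ≡ 63·5 = 315 ≡ 78 (mod 79).

78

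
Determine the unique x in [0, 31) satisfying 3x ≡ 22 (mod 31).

28

3⁻¹ ≡ 21 (mod 31) because 3·21 = 63 = 2·31 + 1.
So x ≡ 21·22 = 462 ≡ 28 (mod 31).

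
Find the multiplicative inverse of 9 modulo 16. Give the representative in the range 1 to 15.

9

9·9 = 81 = 5·16 + 1, so 9⁻¹ ≡ 9 (mod 16).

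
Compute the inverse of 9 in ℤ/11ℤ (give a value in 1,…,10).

5

9·5 = 45 = 4·11 + 1, so 9⁻¹ ≡ 5 (mod 11).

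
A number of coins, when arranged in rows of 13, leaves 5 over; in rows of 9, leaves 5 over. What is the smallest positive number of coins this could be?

x ≡ 5 (mod 9) gives x ∈ {5}.
The first of these with x mod 13 = 5 is 5.

5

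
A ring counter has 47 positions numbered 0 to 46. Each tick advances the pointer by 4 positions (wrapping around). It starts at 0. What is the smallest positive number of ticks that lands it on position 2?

24

4⁻¹ ≡ 12 (mod 47) because 4·12 = 48 = 1·47 + 1.
Multiplying both sides by 12: x ≡ 12·2 = 24 ≡ 24 (mod 47).
Check: 4·24 = 96 = 2·47 + 2.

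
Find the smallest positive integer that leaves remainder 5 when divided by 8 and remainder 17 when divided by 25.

x ≡ 5 (mod 8) gives x ∈ {5, 13, 21, 29, 37, 45, 53, 61, …}.
The first of these with x mod 25 = 17 is 117.

117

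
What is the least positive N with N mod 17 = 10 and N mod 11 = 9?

x ≡ 9 (mod 11) gives x ∈ {9, 20, 31, 42, 53, 64, 75, 86, …}.
The first of these with x mod 17 = 10 is 163.

163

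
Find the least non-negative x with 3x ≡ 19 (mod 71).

3⁻¹ ≡ 24 (mod 71) because 3·24 = 72 = 1·71 + 1.
So x ≡ 24·19 = 456 ≡ 30 (mod 71).
Check: 3·30 = 90 = 1·71 + 19.

30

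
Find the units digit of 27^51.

The units digit of 27^n cycles with period 4: 7, 9, 3, 1, …
51 leaves remainder 3 on division by 4, so 27^51 ends in 3.

3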